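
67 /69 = 0.97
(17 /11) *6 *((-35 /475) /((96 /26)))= -1547 /8360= -0.19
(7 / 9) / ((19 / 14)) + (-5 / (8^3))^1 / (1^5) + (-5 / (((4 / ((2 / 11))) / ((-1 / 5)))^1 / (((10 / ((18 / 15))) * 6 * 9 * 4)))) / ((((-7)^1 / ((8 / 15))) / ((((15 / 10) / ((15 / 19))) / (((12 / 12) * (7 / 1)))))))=-53263405 / 47190528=-1.13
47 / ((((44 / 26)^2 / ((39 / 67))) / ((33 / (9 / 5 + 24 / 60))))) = 4646655 / 32428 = 143.29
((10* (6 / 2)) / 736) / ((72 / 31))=155 / 8832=0.02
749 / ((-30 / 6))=-749 / 5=-149.80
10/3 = 3.33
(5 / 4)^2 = 25 / 16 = 1.56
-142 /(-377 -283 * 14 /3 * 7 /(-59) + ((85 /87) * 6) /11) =8017746 /12409315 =0.65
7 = 7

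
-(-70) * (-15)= -1050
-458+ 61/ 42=-19175/ 42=-456.55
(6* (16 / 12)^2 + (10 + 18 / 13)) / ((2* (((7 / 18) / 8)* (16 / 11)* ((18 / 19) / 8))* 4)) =89870 / 273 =329.19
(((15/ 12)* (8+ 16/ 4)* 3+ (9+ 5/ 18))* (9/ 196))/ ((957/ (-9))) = -2931/ 125048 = -0.02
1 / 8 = 0.12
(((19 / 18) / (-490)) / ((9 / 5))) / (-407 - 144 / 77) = 11 / 3758076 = 0.00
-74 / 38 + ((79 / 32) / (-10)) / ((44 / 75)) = -126707 / 53504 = -2.37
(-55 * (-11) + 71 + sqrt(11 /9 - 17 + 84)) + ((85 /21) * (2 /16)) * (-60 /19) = sqrt(614) /3 + 179391 /266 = 682.66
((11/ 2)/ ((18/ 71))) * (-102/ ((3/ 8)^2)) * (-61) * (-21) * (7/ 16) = -8818878.44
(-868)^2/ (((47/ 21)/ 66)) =1044245664/ 47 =22217992.85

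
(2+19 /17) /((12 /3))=53 /68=0.78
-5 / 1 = -5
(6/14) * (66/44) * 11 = 99/14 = 7.07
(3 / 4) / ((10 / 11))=33 / 40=0.82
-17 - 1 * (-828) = 811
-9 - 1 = -10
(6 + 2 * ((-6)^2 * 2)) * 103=15450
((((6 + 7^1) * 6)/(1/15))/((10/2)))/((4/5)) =585/2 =292.50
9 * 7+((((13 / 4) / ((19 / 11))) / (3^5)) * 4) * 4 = 291443 / 4617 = 63.12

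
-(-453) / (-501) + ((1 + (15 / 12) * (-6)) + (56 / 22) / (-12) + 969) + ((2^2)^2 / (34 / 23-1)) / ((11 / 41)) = 131678257 / 121242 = 1086.08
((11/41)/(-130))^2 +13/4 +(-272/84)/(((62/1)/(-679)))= 51139576739/1321013850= 38.71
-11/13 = -0.85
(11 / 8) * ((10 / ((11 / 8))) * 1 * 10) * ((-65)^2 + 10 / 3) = 1268500 / 3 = 422833.33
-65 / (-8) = 65 / 8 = 8.12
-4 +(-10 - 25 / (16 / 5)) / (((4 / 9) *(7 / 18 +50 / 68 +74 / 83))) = -39126023 / 1638272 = -23.88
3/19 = 0.16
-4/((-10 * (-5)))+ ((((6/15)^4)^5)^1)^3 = -69388939039072283776475826334171662684274/867361737988403547205962240695953369140625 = -0.08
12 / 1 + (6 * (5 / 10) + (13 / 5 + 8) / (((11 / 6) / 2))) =1461 / 55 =26.56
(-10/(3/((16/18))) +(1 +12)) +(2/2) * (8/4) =325/27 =12.04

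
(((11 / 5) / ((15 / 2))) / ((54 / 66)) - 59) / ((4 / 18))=-39583 / 150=-263.89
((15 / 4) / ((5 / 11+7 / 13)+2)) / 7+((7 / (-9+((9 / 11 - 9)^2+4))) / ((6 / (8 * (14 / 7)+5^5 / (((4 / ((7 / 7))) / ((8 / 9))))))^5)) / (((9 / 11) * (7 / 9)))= 5327126835796050446497853 / 1288819974652560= 4133336649.47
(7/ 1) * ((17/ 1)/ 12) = 119/ 12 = 9.92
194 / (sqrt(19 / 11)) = 194 * sqrt(209) / 19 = 147.61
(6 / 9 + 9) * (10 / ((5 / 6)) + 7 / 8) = 2987 / 24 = 124.46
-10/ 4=-5/ 2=-2.50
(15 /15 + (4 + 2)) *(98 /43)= 686 /43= 15.95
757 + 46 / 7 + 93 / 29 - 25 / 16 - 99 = 2163869 / 3248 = 666.22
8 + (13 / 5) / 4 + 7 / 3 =659 / 60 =10.98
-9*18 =-162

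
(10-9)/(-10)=-0.10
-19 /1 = -19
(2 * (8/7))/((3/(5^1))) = 80/21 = 3.81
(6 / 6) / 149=0.01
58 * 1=58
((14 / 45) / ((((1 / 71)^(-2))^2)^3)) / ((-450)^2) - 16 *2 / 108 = -22153071699865095031225349993 / 74766616987044695730385556250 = -0.30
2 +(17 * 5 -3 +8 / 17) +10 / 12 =8701 / 102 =85.30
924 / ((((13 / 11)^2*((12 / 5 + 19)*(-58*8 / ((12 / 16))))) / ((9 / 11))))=-343035 / 8390512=-0.04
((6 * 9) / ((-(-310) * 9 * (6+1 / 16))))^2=2304 / 226051225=0.00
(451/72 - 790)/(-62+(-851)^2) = -0.00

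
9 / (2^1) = 9 / 2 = 4.50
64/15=4.27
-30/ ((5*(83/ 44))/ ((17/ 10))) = -2244/ 415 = -5.41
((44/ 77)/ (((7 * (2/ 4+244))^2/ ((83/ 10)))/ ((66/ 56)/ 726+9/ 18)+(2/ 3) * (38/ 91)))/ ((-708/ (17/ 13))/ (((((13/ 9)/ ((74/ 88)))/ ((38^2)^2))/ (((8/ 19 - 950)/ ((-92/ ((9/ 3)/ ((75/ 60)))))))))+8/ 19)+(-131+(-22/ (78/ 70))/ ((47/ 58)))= -777656796913799185237078179070033/ 5005372191257883743347904884848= -155.36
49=49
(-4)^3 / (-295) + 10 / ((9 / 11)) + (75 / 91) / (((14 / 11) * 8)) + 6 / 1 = 501149927 / 27059760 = 18.52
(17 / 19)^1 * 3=51 / 19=2.68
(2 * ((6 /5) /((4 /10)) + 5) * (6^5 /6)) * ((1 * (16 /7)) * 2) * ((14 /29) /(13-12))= 1327104 /29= 45762.21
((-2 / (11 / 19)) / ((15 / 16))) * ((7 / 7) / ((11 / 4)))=-1.34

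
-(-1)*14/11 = 14/11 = 1.27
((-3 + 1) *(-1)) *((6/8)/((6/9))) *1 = 9/4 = 2.25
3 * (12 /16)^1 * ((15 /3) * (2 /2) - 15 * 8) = -1035 /4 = -258.75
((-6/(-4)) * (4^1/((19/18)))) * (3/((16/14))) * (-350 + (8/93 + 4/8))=-12283299/2356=-5213.62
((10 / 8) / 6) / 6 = 5 / 144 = 0.03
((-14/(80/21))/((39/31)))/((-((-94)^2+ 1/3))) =93/281320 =0.00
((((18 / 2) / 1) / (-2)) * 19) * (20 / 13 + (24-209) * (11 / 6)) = 1501095 / 52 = 28867.21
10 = 10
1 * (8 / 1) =8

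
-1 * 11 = -11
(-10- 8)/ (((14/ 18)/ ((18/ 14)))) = -1458/ 49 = -29.76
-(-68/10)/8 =17/20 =0.85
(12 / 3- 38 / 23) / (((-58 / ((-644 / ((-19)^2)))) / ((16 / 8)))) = 1512 / 10469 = 0.14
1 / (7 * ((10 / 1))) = 1 / 70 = 0.01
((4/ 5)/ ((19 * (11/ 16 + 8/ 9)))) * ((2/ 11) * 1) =1152/ 237215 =0.00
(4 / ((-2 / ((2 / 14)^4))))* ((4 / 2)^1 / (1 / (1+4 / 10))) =-0.00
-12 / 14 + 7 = 43 / 7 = 6.14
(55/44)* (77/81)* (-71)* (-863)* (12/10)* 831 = 72605100.94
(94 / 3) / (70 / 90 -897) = -141 / 4033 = -0.03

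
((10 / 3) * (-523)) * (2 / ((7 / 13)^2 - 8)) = 1767740 / 3909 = 452.22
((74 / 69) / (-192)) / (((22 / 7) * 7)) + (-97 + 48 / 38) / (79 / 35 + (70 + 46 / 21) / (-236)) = -205271792513 / 4183705152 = -49.06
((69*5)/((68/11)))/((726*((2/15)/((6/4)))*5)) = 1035/5984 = 0.17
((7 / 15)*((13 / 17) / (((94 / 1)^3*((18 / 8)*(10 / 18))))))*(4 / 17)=182 / 2250363525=0.00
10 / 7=1.43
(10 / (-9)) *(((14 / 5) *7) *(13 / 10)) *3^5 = -6879.60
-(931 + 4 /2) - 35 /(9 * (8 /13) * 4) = -269159 /288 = -934.58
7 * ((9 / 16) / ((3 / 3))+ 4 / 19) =1645 / 304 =5.41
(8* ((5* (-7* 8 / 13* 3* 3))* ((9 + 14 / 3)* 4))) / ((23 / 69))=-3306240 / 13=-254326.15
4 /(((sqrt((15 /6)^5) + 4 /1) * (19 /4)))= -2048 /49647 + 1600 * sqrt(10) /49647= 0.06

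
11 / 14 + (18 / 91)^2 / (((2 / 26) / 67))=44417 / 1274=34.86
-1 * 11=-11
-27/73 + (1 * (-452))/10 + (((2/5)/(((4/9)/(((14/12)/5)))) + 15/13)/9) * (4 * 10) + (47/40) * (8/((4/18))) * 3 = 829347/9490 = 87.39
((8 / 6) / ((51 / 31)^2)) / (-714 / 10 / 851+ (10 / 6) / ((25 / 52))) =16356220 / 112313781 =0.15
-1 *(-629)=629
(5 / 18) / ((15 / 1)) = 1 / 54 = 0.02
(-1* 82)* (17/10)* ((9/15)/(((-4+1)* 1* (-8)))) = -697/200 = -3.48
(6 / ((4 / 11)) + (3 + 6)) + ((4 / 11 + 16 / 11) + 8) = 777 / 22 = 35.32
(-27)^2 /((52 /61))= 44469 /52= 855.17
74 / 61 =1.21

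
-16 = -16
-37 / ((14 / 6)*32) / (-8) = 111 / 1792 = 0.06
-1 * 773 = -773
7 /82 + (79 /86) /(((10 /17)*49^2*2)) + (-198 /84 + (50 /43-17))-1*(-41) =3875927623 /169318520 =22.89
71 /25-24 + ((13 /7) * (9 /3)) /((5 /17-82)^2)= -2381331296 /112543725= -21.16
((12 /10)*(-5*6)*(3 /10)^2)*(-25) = 81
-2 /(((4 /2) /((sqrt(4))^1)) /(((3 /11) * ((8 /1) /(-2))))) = 2.18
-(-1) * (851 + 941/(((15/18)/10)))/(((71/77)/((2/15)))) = 1870022/1065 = 1755.89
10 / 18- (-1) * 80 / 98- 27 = -11302 / 441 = -25.63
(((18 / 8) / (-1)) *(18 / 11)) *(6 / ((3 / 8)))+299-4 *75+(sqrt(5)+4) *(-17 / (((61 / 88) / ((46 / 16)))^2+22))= -978333353 / 15531109-1088153 *sqrt(5) / 1411919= -64.72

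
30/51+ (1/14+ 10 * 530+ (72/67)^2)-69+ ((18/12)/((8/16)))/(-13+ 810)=4455747116325/851500454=5232.82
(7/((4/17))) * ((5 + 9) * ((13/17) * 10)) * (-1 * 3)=-9555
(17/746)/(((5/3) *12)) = 17/14920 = 0.00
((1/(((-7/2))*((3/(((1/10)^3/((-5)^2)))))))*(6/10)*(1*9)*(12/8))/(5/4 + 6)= -27/6343750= -0.00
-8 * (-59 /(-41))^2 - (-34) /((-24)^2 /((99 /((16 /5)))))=-12686441 /860672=-14.74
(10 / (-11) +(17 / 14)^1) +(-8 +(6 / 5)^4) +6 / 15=-502541 / 96250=-5.22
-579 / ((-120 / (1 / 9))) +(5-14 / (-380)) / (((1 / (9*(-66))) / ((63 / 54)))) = -23871569 / 6840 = -3490.00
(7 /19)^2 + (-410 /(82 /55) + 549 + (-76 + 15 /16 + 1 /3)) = 3455317 /17328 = 199.41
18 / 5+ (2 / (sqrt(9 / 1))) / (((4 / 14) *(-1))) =19 / 15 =1.27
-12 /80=-3 /20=-0.15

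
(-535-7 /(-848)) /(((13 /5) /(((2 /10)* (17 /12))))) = -58.30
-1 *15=-15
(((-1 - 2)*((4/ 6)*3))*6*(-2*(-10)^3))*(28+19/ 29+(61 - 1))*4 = -740448000/ 29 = -25532689.66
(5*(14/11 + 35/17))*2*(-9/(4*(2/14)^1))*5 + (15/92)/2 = -90269895/34408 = -2623.51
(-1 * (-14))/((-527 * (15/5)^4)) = -14/42687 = -0.00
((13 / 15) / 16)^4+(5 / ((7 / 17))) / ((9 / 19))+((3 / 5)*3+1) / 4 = 26.33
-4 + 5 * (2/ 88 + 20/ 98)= -2.87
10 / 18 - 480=-4315 / 9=-479.44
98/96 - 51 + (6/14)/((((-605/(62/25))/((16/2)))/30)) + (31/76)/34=-16542501637/328297200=-50.39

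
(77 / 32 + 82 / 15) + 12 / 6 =9.87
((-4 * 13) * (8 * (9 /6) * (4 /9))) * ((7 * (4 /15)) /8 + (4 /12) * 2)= -1248 /5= -249.60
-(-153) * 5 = 765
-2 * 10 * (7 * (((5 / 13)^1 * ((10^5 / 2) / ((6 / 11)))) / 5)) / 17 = -38500000 / 663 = -58069.38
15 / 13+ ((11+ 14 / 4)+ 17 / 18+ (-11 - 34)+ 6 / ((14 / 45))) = -7466 / 819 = -9.12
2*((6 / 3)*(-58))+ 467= 235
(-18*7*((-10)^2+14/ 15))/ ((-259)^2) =-9084/ 47915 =-0.19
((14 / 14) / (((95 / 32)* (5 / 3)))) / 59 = 96 / 28025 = 0.00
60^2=3600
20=20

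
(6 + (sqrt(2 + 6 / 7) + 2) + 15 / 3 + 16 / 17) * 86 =172 * sqrt(35) / 7 + 20382 / 17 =1344.31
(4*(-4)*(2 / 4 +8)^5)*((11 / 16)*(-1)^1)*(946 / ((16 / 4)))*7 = 51712611797 / 64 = 808009559.33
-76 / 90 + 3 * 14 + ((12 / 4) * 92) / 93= 61552 / 1395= 44.12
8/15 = 0.53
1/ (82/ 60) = 30/ 41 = 0.73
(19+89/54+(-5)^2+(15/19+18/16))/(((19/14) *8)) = 1366379/311904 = 4.38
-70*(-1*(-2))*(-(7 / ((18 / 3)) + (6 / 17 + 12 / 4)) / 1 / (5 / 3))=6454 / 17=379.65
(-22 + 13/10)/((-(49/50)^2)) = 51750/2401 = 21.55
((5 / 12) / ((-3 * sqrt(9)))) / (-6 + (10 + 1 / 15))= -25 / 2196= -0.01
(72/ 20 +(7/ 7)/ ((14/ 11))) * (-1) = -307/ 70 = -4.39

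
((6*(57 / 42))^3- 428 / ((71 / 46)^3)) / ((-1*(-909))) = 51993297679 / 111591996957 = 0.47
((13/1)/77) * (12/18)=26/231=0.11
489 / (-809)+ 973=786668 / 809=972.40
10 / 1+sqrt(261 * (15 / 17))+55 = 3 * sqrt(7395) / 17+65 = 80.18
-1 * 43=-43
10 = 10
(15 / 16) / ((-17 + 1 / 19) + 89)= 0.01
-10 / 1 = -10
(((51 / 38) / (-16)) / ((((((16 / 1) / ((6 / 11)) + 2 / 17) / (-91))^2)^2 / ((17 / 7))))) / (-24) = 0.77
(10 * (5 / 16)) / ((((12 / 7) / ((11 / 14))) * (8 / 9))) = 825 / 512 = 1.61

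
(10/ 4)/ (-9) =-0.28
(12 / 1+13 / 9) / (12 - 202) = -121 / 1710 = -0.07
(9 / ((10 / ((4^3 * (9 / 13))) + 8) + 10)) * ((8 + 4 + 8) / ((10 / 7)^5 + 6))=435637440 / 527109829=0.83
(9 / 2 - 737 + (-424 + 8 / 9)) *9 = -20801 / 2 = -10400.50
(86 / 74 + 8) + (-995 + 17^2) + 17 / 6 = -154069 / 222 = -694.00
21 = 21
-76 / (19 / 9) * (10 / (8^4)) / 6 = -15 / 1024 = -0.01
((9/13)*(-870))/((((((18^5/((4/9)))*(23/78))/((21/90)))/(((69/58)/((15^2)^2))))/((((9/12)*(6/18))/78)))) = -7/829047960000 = -0.00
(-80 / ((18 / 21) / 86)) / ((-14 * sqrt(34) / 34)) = 1720 * sqrt(34) / 3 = 3343.08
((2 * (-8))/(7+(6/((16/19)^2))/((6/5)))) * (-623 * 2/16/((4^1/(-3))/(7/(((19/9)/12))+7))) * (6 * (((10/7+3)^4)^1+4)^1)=-8100181920000/1116269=-7256478.43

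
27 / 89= 0.30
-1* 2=-2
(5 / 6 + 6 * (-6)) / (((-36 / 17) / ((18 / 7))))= 3587 / 84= 42.70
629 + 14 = 643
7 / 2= 3.50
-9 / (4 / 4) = -9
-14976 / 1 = -14976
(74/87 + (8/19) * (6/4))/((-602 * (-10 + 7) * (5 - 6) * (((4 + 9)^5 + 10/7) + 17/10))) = -0.00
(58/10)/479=29/2395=0.01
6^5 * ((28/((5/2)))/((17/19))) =8273664/85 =97337.22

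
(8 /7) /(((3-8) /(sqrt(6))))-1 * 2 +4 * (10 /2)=18-8 * sqrt(6) /35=17.44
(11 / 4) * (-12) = -33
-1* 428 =-428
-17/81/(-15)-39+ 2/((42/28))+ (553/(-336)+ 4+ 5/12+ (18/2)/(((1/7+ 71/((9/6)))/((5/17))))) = -11474796947/329488560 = -34.83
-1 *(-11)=11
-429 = -429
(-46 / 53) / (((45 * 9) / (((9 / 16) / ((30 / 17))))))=-391 / 572400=-0.00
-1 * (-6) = 6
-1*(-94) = 94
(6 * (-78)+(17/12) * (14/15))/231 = -42001/20790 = -2.02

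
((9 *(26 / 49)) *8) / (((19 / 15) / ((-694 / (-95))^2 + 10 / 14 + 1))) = 19542287232 / 11763185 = 1661.31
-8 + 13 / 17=-123 / 17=-7.24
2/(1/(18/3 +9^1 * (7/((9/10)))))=152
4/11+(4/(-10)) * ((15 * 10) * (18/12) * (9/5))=-161.64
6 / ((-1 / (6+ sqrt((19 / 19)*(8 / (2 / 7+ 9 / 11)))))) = -36- 12*sqrt(13090) / 85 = -52.15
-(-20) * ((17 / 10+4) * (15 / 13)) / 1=1710 / 13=131.54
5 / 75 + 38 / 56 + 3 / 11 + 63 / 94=366571 / 217140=1.69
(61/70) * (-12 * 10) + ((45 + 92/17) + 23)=-31.16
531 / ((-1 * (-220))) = 531 / 220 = 2.41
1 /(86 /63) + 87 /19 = 8679 /1634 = 5.31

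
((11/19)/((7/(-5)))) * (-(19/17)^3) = 0.58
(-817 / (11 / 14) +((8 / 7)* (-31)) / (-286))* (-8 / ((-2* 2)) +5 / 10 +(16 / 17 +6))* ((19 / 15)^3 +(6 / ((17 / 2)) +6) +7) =-50277154963082 / 325450125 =-154484.98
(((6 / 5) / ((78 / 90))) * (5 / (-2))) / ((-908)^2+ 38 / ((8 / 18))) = -90 / 21438287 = -0.00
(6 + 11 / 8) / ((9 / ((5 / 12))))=295 / 864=0.34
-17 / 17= -1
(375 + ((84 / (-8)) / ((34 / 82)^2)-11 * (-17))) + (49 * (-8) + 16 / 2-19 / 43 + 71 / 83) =117.34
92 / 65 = 1.42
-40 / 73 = -0.55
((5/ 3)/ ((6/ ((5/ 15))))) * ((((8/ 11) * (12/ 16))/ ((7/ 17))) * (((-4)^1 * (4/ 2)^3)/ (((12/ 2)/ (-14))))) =9.16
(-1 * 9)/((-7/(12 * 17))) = 1836/7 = 262.29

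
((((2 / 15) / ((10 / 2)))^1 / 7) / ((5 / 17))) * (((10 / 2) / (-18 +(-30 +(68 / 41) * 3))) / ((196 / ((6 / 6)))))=-697 / 90757800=-0.00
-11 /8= -1.38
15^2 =225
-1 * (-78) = 78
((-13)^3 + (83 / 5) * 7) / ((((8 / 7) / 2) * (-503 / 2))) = 36414 / 2515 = 14.48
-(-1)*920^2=846400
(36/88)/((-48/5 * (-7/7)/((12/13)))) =45/1144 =0.04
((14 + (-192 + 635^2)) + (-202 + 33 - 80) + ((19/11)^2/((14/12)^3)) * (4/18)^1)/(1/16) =267477483552/41503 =6444774.68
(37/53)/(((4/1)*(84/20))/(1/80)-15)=37/70437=0.00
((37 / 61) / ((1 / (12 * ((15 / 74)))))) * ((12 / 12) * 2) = 180 / 61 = 2.95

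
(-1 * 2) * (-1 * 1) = 2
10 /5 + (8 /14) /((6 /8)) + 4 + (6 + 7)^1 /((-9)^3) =34415 /5103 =6.74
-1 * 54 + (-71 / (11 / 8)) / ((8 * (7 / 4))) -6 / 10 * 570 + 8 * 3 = -28928 / 77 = -375.69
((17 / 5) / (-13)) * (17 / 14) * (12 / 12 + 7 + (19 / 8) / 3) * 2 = -60979 / 10920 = -5.58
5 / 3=1.67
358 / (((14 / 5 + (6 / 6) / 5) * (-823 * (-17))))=358 / 41973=0.01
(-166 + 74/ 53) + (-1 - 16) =-9625/ 53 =-181.60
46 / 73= 0.63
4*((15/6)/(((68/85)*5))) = 5/2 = 2.50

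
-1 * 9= -9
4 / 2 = 2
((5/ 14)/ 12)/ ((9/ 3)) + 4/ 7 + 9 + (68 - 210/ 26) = 455393/ 6552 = 69.50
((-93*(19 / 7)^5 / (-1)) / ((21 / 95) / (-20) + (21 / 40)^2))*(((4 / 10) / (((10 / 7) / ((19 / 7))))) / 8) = 221680191272 / 45059567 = 4919.71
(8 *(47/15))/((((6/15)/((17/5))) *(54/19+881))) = 60724/251895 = 0.24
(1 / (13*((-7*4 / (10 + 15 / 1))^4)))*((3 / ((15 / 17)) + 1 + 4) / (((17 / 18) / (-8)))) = -2109375 / 606424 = -3.48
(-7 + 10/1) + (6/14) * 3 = 30/7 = 4.29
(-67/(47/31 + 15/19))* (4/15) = -78926/10185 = -7.75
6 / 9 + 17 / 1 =53 / 3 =17.67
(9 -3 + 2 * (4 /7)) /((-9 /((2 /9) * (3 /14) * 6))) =-100 /441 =-0.23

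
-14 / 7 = -2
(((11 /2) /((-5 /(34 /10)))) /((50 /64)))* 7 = -20944 /625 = -33.51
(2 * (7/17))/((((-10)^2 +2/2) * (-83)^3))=-14/981758279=-0.00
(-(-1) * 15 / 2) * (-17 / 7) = -255 / 14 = -18.21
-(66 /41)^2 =-4356 /1681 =-2.59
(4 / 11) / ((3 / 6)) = 8 / 11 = 0.73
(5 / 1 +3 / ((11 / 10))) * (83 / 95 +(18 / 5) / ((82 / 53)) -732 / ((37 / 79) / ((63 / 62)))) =-120372977596 / 9828643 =-12247.16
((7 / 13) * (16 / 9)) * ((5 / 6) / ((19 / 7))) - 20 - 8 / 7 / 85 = -19.72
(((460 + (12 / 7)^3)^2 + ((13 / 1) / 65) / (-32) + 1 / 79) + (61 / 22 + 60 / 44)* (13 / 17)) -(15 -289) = 216537.42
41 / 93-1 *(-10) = 971 / 93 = 10.44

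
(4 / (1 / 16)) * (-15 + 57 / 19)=-768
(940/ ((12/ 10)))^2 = 5522500/ 9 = 613611.11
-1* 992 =-992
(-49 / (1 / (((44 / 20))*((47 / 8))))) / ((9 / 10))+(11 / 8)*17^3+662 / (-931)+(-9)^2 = 411038179 / 67032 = 6131.97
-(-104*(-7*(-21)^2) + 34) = -321082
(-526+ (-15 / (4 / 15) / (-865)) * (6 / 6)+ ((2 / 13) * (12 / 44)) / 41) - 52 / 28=-14989463311 / 28400372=-527.79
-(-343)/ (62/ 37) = 12691/ 62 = 204.69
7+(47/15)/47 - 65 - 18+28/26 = -14597/195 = -74.86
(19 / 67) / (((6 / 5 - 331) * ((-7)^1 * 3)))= 95 / 2320143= 0.00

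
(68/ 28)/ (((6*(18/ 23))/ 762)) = 49657/ 126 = 394.10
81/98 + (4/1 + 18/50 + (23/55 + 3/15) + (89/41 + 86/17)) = 244837639/18784150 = 13.03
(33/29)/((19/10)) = 330/551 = 0.60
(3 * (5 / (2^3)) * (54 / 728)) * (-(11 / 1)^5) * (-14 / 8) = 65225655 / 1664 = 39198.11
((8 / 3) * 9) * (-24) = -576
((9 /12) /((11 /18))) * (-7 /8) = -189 /176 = -1.07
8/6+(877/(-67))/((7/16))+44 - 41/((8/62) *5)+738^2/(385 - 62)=14888766709/9089220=1638.07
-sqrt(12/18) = -sqrt(6)/3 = -0.82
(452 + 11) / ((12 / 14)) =3241 / 6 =540.17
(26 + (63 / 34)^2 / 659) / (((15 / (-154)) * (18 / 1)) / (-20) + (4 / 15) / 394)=121828837515 / 413850023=294.38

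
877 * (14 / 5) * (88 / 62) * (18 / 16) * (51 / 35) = 4427973 / 775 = 5713.51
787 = 787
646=646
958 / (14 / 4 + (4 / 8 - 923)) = -958 / 919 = -1.04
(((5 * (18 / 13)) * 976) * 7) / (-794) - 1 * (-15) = -230025 / 5161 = -44.57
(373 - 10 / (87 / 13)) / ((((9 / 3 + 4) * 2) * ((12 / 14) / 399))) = 4298693 / 348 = 12352.57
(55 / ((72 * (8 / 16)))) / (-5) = -11 / 36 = -0.31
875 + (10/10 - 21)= 855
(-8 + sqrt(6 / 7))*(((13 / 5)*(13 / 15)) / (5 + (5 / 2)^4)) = -21632 / 52875 + 2704*sqrt(42) / 370125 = -0.36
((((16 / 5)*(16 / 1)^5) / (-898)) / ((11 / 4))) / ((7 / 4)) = -134217728 / 172865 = -776.43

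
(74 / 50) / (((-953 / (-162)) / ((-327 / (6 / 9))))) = -2940057 / 23825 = -123.40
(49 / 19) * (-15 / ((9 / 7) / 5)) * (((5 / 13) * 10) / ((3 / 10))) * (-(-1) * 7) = -30012500 / 2223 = -13500.90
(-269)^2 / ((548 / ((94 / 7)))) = 3400967 / 1918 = 1773.18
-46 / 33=-1.39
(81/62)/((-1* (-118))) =81/7316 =0.01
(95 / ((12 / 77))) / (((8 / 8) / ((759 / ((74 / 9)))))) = 16656255 / 296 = 56271.13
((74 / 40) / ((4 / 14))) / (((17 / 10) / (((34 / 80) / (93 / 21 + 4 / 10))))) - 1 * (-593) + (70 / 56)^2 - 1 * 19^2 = 1264919 / 5408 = 233.90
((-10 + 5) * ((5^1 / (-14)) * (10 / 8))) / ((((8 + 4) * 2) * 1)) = 125 / 1344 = 0.09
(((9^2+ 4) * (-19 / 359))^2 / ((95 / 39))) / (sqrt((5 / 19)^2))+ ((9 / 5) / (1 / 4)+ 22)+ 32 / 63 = 2487750163 / 40597515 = 61.28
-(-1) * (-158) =-158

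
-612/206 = -306/103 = -2.97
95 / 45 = 19 / 9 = 2.11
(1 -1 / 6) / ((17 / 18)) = 0.88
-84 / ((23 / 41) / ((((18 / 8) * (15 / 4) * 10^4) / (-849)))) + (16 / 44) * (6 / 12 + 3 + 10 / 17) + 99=18235598119 / 1217183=14981.80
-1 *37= -37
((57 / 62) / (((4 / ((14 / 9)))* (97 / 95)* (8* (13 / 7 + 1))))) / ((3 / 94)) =831383 / 1732032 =0.48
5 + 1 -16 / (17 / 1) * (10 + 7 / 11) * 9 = -15726 / 187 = -84.10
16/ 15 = 1.07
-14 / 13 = -1.08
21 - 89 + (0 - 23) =-91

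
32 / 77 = 0.42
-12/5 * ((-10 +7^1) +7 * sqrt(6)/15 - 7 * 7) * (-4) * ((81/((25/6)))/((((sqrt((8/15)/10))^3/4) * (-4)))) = -61236 * sqrt(2)/5 +454896 * sqrt(3) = 770582.83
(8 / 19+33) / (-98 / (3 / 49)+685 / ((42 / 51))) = -26670 / 613567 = -0.04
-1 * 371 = -371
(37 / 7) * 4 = 148 / 7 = 21.14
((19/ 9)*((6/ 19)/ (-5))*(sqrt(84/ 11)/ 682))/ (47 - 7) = -sqrt(231)/ 1125300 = -0.00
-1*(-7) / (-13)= -7 / 13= -0.54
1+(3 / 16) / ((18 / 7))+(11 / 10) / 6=201 / 160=1.26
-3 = -3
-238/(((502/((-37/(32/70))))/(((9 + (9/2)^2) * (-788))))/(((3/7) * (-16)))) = 6064825.52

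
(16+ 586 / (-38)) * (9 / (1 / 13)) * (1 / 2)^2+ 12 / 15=6739 / 380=17.73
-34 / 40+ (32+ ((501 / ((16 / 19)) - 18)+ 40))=648.09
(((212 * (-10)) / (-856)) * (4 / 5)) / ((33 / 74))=15688 / 3531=4.44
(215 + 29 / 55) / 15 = 11854 / 825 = 14.37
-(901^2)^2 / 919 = -659020863601 / 919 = -717106489.23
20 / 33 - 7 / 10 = -0.09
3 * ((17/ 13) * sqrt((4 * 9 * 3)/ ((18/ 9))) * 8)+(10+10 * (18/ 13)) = 310/ 13+1224 * sqrt(6)/ 13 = 254.48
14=14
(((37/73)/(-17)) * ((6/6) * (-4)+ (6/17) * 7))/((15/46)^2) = 2035592/4746825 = 0.43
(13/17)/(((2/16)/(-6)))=-624/17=-36.71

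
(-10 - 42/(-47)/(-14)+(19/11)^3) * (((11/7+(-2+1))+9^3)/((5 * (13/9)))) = -217221138/437899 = -496.05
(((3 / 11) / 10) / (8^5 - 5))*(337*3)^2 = 1022121 / 1201310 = 0.85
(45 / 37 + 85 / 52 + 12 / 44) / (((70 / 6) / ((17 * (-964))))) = -812521137 / 185185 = -4387.62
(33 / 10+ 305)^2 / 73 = 9504889 / 7300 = 1302.04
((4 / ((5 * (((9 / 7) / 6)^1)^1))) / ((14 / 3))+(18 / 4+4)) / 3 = 3.10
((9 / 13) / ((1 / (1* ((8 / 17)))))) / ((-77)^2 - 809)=9 / 141440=0.00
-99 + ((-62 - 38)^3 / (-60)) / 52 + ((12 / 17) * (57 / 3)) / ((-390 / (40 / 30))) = 244721 / 1105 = 221.47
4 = 4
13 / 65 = 1 / 5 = 0.20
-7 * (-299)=2093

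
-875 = -875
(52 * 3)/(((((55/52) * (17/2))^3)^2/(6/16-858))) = -169286398825070592/668143373050140625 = -0.25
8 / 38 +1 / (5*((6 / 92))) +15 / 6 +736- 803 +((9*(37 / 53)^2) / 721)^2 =-143140272203268967 / 2338023454106970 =-61.22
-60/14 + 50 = 320/7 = 45.71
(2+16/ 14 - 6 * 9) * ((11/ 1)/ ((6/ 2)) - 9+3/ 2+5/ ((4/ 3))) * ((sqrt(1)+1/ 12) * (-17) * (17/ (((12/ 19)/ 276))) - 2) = -146123137/ 252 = -579853.72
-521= -521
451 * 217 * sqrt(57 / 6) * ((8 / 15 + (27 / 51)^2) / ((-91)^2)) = 49310987 * sqrt(38) / 10256610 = 29.64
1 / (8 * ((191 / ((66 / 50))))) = 33 / 38200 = 0.00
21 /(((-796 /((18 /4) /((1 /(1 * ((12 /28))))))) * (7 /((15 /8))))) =-1215 /89152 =-0.01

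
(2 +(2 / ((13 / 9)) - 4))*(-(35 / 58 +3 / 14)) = 1328 / 2639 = 0.50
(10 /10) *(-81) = -81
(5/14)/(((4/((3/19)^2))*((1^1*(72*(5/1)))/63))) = 9/23104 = 0.00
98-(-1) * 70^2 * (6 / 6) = 4998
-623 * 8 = -4984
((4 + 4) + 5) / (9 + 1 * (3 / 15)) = 65 / 46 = 1.41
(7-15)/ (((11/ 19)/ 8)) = -1216/ 11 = -110.55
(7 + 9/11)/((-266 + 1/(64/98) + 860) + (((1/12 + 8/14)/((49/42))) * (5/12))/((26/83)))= 5259072/401099347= 0.01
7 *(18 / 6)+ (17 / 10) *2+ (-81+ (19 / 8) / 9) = -20281 / 360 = -56.34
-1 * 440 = -440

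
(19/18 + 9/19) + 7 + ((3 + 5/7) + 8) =48463/2394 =20.24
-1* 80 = -80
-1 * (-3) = 3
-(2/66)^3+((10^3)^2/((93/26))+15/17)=5294734710178/18938799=279570.77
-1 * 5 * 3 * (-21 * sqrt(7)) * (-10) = -3150 * sqrt(7) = -8334.12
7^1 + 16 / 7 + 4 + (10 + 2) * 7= 681 / 7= 97.29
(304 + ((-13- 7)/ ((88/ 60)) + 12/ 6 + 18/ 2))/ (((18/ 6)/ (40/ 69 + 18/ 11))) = 1858610/ 8349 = 222.61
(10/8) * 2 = 5/2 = 2.50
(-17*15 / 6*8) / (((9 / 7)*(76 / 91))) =-54145 / 171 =-316.64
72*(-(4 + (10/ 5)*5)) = -1008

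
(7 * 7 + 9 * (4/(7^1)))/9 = 379/63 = 6.02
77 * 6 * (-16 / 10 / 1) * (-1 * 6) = 22176 / 5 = 4435.20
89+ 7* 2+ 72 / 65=6767 / 65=104.11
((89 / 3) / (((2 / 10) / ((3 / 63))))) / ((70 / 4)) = 178 / 441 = 0.40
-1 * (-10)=10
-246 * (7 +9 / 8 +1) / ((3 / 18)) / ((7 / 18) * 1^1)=-242433 / 7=-34633.29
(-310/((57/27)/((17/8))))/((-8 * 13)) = 23715/7904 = 3.00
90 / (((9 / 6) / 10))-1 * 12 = 588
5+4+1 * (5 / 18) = 167 / 18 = 9.28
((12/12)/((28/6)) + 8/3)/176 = 11/672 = 0.02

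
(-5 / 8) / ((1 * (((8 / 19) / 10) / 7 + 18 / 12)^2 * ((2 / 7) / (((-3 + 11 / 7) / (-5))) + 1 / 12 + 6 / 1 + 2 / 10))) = -3491250 / 92276207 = -0.04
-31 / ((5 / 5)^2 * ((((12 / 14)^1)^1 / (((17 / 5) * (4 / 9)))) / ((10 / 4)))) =-3689 / 27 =-136.63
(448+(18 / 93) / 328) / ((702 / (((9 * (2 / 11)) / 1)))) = 2277635 / 2181036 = 1.04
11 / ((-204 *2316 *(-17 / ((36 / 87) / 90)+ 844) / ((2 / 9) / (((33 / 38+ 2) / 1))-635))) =-6851449 / 1322560679544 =-0.00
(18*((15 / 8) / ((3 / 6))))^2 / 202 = 18225 / 808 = 22.56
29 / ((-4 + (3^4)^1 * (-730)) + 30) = -29 / 59104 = -0.00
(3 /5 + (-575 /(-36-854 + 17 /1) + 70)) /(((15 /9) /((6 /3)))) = 622088 /7275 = 85.51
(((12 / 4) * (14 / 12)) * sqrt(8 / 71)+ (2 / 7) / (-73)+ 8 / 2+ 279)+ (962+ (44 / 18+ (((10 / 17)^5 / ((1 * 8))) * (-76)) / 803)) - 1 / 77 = 7 * sqrt(142) / 71+ 1227419109808 / 983960901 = 1248.60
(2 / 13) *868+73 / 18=137.59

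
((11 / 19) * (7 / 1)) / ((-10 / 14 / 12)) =-6468 / 95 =-68.08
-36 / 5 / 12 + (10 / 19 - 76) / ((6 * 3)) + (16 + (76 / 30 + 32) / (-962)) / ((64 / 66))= 276719 / 23712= 11.67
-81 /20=-4.05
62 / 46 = 1.35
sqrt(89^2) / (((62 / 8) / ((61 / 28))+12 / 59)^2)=1152799289 / 183196225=6.29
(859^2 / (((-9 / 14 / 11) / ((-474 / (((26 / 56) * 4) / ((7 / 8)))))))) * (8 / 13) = 879751904108 / 507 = 1735210856.23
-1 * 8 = -8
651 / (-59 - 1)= -217 / 20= -10.85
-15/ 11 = -1.36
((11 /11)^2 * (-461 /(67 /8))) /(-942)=1844 /31557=0.06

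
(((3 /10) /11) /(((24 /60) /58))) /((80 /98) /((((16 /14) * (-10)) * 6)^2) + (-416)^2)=250560 /10964828171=0.00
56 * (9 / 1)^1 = 504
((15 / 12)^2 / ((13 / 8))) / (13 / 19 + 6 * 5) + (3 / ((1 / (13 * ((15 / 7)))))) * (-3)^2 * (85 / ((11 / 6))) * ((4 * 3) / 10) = 4440167365 / 106106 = 41846.52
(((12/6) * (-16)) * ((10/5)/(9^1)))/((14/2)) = -64/63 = -1.02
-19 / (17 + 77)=-19 / 94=-0.20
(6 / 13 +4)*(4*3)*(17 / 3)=3944 / 13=303.38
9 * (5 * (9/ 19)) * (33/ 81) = 165/ 19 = 8.68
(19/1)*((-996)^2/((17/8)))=150786432/17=8869790.12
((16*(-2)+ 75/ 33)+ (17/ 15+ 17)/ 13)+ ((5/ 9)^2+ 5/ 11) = -1596671/ 57915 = -27.57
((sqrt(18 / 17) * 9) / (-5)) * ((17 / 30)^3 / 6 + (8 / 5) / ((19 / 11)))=-2944547 * sqrt(34) / 9690000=-1.77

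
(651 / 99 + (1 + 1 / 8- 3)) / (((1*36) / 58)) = 35989 / 4752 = 7.57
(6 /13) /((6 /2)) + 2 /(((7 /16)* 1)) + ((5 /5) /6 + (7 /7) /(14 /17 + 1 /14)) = 232957 /38766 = 6.01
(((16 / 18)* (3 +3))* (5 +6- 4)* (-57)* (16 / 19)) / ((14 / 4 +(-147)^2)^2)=-1024 / 266914375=-0.00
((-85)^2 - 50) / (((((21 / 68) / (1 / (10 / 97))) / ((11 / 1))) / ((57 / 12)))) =11775234.17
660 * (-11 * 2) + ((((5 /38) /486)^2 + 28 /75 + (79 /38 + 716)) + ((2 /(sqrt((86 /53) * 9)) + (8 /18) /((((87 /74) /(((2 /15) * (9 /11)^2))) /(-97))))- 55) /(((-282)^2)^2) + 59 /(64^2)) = -515848110121276119764599729 /37376144979701491814400 + sqrt(4558) /815804588304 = -13801.53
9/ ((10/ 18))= 81/ 5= 16.20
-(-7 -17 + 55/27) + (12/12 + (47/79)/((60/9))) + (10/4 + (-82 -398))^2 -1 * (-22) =2432167138/10665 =228051.30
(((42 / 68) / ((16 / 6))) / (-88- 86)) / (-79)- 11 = -13709323 / 1246304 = -11.00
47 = 47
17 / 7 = 2.43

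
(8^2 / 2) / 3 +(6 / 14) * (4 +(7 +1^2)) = 332 / 21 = 15.81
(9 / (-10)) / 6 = -3 / 20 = -0.15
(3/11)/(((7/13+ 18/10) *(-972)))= -65/541728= -0.00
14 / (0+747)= 14 / 747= 0.02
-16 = -16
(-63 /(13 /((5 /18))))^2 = 1.81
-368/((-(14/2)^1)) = 368/7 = 52.57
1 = 1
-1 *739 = -739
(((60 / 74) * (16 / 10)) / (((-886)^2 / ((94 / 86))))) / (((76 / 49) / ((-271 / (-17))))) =1872339 / 100850987357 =0.00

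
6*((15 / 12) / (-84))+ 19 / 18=487 / 504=0.97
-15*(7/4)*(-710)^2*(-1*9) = 119093625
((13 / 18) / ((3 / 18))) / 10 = 13 / 30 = 0.43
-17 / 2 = -8.50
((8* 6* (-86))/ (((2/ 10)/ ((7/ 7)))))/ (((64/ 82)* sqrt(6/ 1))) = -8815* sqrt(6)/ 2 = -10796.13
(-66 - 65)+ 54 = -77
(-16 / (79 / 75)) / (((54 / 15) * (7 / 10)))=-10000 / 1659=-6.03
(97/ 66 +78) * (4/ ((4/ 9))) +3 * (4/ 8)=716.73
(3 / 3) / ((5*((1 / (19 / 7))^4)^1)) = 130321 / 12005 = 10.86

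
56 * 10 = 560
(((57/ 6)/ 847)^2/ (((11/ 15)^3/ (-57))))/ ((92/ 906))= -31459660875/ 175696333736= -0.18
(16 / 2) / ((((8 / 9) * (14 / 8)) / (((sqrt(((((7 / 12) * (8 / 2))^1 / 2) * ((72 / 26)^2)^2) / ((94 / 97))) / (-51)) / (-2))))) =1296 * sqrt(95739) / 945217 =0.42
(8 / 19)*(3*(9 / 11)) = 216 / 209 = 1.03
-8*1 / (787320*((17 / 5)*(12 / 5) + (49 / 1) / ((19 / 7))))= -95 / 245073033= -0.00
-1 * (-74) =74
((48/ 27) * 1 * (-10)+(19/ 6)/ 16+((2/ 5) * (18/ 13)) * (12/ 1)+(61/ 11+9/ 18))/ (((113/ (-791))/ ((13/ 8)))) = 7046123/ 126720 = 55.60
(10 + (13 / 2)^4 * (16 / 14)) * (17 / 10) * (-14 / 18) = -54213 / 20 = -2710.65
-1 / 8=-0.12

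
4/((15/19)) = 76/15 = 5.07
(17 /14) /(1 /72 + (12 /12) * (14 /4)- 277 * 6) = -612 /835877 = -0.00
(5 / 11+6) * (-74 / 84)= -5.69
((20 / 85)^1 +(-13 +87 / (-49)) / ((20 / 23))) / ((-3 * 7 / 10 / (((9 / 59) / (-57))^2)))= 418746 / 7327473671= 0.00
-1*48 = -48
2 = 2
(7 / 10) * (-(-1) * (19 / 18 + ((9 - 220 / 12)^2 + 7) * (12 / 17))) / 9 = 144557 / 27540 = 5.25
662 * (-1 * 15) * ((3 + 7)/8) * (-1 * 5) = 124125/2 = 62062.50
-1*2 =-2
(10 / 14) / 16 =5 / 112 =0.04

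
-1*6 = -6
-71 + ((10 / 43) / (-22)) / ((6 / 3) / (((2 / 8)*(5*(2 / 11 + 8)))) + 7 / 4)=-58808333 / 828223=-71.01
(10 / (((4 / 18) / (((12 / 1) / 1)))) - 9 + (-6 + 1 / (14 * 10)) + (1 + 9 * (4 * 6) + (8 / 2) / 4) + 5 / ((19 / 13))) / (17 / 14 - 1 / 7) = 661833 / 950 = 696.67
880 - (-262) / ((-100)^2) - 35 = 4225131 / 5000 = 845.03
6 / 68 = 3 / 34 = 0.09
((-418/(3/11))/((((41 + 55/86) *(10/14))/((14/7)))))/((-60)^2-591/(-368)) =-2037245056/71193377565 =-0.03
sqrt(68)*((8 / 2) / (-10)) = -4*sqrt(17) / 5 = -3.30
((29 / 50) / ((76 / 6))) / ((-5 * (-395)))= 87 / 3752500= 0.00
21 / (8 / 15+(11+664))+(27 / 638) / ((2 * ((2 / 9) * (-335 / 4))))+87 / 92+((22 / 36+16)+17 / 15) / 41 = 51773987634587 / 36761034651660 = 1.41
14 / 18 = 7 / 9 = 0.78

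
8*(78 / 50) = 312 / 25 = 12.48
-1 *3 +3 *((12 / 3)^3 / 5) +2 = 187 / 5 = 37.40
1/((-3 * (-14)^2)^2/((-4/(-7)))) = 1/605052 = 0.00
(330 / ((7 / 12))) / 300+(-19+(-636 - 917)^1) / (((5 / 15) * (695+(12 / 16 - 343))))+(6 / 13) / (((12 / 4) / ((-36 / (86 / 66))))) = -434355486 / 27606215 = -15.73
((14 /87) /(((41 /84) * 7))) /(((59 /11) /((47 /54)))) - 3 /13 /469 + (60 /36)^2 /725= 126823870 /11548187469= 0.01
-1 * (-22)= 22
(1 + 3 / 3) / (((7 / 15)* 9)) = 0.48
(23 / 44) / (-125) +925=5087477 / 5500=925.00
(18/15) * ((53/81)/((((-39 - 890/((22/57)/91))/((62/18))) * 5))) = -18073/7012506150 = -0.00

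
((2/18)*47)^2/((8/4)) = 2209/162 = 13.64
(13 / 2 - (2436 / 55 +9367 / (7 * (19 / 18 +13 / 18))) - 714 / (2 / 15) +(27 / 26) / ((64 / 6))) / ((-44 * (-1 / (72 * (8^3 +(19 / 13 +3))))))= -59474114630127 / 11451440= -5193592.65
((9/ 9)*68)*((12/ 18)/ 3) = 136/ 9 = 15.11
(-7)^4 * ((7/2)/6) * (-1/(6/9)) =-16807/8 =-2100.88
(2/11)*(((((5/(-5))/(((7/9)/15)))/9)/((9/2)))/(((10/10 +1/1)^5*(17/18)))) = -15/5236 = -0.00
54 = 54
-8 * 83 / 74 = -332 / 37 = -8.97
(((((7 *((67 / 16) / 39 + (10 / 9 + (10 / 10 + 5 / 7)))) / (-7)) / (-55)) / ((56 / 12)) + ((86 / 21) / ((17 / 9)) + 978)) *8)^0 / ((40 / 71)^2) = 5041 / 1600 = 3.15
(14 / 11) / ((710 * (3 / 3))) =7 / 3905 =0.00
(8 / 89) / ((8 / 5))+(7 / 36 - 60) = -191437 / 3204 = -59.75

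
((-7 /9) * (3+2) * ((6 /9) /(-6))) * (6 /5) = 14 /27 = 0.52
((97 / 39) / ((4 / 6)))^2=9409 / 676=13.92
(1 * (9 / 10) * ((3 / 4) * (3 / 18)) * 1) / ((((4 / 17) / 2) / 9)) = 1377 / 160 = 8.61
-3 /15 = -0.20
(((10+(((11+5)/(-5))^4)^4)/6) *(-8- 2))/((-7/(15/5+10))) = 239807692794649952258/640869140625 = 374191356.07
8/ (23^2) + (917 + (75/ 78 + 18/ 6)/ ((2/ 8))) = 6415287/ 6877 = 932.86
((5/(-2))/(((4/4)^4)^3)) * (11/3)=-55/6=-9.17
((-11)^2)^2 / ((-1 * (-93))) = 14641 / 93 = 157.43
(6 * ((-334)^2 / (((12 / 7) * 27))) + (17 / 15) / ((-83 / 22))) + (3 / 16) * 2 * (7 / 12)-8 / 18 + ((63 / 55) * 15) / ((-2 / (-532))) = 75060522113 / 3944160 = 19030.80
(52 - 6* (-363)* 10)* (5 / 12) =9096.67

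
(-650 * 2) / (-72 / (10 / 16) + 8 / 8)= 6500 / 571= 11.38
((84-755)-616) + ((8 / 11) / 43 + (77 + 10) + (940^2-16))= 417367640 / 473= 882384.02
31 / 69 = 0.45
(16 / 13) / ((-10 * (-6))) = 4 / 195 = 0.02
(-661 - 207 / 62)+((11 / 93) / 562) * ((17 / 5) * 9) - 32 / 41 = -1187728432 / 1785755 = -665.11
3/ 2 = 1.50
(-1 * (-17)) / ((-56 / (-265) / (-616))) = -49555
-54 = -54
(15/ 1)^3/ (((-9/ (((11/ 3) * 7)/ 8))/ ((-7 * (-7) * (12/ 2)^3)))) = -12733875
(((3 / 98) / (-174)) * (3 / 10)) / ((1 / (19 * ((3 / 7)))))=-171 / 397880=-0.00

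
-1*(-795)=795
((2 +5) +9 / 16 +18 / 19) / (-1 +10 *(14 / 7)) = 2587 / 5776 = 0.45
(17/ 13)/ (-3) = -17/ 39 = -0.44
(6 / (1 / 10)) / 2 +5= 35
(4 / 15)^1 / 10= 2 / 75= 0.03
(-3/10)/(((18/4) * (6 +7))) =-1/195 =-0.01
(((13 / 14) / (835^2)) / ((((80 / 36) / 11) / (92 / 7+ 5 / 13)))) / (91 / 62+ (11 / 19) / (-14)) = 71780841 / 1148106463000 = 0.00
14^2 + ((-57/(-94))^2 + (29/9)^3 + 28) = 1660753181/6441444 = 257.82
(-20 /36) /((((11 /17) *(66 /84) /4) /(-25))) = 119000 /1089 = 109.27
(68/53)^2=4624/2809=1.65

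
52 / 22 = 26 / 11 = 2.36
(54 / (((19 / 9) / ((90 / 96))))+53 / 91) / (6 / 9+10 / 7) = 1019253 / 86944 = 11.72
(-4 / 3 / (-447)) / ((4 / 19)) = 19 / 1341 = 0.01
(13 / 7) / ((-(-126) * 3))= 13 / 2646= 0.00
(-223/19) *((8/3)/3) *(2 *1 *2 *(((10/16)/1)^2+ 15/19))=-320005/6498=-49.25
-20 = -20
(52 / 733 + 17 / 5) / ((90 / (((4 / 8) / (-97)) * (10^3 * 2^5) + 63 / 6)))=-381159323 / 63990900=-5.96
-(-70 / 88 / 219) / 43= 35 / 414348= 0.00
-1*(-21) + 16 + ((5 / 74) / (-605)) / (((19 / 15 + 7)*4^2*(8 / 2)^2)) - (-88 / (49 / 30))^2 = -1955759010813103 / 682450098176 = -2865.79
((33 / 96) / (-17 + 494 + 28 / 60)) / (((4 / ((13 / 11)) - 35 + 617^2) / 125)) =268125 / 1134127566464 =0.00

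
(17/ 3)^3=4913/ 27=181.96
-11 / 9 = -1.22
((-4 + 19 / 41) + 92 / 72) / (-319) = 1667 / 235422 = 0.01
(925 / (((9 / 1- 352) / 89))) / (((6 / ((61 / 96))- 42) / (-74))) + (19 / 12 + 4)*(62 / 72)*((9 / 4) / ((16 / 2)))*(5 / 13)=-1235555846195 / 2267026944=-545.01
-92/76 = -23/19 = -1.21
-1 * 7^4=-2401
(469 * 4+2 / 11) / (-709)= -20638 / 7799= -2.65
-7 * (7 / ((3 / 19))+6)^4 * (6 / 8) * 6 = -3639199207 / 18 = -202177733.72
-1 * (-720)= 720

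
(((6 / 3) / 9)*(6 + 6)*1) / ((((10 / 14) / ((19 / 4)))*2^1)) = 133 / 15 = 8.87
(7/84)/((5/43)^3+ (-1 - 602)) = -79507/575311152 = -0.00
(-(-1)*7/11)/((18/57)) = 133/66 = 2.02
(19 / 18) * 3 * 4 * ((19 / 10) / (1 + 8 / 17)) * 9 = 147.29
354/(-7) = -354/7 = -50.57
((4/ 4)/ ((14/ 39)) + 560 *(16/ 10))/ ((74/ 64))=201328/ 259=777.33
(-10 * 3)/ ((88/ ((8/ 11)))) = -30/ 121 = -0.25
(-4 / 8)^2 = 1 / 4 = 0.25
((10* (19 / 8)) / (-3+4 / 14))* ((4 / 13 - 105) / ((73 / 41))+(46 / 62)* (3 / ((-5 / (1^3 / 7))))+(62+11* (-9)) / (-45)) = 507.86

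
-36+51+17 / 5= 92 / 5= 18.40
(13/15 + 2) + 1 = 58/15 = 3.87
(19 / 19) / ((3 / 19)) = 6.33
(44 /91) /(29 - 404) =-44 /34125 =-0.00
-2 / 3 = -0.67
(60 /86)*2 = 60 /43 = 1.40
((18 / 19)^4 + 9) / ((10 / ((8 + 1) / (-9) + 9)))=1022292 / 130321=7.84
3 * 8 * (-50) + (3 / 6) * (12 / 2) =-1197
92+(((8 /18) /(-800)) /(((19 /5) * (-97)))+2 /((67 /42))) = 4145423107 /44453160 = 93.25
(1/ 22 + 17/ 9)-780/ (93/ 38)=-316.78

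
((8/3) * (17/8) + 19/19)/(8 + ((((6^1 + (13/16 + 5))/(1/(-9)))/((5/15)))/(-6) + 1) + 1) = 640/6063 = 0.11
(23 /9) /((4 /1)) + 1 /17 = 427 /612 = 0.70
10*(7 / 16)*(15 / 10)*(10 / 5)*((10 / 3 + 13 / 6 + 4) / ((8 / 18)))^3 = 525022155 / 4096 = 128179.24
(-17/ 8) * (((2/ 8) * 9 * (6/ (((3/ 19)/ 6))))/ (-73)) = 8721/ 584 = 14.93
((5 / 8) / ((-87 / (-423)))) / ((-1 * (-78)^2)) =-235 / 470496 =-0.00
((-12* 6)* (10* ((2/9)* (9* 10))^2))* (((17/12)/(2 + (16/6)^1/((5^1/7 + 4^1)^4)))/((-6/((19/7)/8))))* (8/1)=2298314898000/24971569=92037.26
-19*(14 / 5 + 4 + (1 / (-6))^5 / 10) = -10046573 / 77760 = -129.20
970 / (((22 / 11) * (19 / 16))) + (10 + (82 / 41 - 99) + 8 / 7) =322.56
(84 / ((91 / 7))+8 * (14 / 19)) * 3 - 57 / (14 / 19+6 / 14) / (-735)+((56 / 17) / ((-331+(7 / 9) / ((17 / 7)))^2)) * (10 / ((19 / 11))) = 31843773684888103 / 857501201604775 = 37.14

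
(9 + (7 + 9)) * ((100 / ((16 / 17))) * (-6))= -31875 / 2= -15937.50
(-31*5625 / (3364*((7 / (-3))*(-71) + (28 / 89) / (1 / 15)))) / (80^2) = -1862325 / 39177843712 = -0.00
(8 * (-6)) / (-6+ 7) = -48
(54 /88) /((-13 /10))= -135 /286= -0.47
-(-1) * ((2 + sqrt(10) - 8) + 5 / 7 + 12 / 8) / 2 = -53 / 28 + sqrt(10) / 2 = -0.31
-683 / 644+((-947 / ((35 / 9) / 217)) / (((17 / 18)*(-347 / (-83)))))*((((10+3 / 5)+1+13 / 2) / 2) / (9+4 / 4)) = -1437994652194 / 118717375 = -12112.76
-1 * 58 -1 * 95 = -153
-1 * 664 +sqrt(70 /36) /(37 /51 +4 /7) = -664 +119 * sqrt(70) /926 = -662.92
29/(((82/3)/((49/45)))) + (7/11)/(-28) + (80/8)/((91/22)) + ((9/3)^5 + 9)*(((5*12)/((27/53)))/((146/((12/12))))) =37181078021/179759580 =206.84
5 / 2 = 2.50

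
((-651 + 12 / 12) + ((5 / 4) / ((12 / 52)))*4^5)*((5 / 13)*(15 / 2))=14125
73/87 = 0.84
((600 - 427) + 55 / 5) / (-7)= -184 / 7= -26.29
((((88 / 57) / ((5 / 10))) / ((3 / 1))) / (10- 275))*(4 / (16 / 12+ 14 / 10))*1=-0.01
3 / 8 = 0.38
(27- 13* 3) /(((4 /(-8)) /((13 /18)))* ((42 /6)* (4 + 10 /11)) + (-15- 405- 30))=143 /5646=0.03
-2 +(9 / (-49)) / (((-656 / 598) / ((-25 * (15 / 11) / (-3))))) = -17209 / 176792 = -0.10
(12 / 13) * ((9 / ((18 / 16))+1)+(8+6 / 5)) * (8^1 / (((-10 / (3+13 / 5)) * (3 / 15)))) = -9408 / 25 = -376.32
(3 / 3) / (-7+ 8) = 1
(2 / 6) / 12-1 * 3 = -107 / 36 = -2.97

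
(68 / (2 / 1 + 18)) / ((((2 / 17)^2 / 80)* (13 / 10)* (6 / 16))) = 1572160 / 39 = 40311.79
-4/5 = -0.80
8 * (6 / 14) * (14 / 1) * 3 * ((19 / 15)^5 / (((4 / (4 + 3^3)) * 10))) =153518138 / 421875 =363.89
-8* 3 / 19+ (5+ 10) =261 / 19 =13.74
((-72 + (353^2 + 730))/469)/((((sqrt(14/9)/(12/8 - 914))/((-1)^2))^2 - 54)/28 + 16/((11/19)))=82609045571250/7951124478761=10.39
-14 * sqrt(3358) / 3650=-7 * sqrt(3358) / 1825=-0.22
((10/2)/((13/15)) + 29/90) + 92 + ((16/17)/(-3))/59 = 98.09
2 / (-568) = -1 / 284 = -0.00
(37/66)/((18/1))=37/1188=0.03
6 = 6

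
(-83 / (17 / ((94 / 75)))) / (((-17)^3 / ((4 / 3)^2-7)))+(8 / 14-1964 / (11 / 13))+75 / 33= -10063546606313 / 4341003975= -2318.25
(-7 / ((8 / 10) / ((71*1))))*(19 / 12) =-47215 / 48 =-983.65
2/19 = 0.11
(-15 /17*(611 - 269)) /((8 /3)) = -113.16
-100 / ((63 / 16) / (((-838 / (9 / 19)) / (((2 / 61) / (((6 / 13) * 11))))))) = 17093859200 / 2457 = 6957207.65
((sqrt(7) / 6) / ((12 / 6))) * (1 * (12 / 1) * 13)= 13 * sqrt(7)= 34.39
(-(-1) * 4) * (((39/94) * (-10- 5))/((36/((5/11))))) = -325/1034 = -0.31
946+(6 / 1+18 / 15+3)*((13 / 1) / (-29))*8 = 131866 / 145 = 909.42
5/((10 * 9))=1/18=0.06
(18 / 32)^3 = 0.18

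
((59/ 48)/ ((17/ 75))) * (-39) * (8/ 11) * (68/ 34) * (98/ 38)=-2818725/ 3553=-793.34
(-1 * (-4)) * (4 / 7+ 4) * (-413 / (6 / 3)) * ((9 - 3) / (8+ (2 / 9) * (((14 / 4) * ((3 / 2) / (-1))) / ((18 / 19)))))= -2446848 / 731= -3347.26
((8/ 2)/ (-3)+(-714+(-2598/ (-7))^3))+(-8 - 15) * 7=52605511829/ 1029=51122946.38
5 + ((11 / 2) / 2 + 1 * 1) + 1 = 39 / 4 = 9.75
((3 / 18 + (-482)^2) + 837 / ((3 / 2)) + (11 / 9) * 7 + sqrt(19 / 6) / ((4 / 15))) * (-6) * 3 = -4192033 -45 * sqrt(114) / 4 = -4192153.12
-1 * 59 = -59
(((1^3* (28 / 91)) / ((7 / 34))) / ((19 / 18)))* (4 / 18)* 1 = 544 / 1729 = 0.31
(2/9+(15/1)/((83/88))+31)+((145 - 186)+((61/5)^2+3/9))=2900212/18675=155.30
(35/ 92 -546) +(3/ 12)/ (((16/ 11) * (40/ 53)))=-545.39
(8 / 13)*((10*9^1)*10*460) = 3312000 / 13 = 254769.23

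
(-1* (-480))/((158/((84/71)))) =20160/5609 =3.59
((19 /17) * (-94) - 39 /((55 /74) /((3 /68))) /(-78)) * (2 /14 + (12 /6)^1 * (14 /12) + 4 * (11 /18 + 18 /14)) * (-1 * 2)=124520453 /58905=2113.92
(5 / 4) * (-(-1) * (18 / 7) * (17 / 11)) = 765 / 154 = 4.97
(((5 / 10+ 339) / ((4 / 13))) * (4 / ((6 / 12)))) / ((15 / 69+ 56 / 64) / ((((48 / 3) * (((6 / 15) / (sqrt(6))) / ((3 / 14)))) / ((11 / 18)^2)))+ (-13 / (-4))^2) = 136843846683328512 / 163747437076079 -176966226877440 * sqrt(6) / 163747437076079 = 833.05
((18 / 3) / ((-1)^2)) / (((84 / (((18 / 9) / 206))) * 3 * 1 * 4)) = 1 / 17304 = 0.00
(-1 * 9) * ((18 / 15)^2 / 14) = -162 / 175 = -0.93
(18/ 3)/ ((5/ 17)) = 102/ 5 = 20.40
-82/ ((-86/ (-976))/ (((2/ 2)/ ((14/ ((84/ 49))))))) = -240096/ 2107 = -113.95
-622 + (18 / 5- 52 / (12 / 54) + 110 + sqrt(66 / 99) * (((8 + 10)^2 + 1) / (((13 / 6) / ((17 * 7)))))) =13832.06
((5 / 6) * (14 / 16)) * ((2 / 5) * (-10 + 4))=-7 / 4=-1.75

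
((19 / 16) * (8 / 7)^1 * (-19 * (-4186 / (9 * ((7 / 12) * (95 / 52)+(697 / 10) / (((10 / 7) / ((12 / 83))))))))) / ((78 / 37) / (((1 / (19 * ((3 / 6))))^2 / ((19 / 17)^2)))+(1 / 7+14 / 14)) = 996298298746400 / 161073977425167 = 6.19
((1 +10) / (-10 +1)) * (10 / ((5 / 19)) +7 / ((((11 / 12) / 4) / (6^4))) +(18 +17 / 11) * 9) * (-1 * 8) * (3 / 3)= 3502472 / 9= 389163.56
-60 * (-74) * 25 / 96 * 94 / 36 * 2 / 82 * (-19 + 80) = 13259875 / 2952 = 4491.83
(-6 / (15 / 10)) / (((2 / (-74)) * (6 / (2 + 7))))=222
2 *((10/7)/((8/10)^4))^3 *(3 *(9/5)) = 164794921875/359661568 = 458.19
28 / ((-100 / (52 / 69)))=-364 / 1725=-0.21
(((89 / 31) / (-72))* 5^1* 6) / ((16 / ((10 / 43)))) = -2225 / 127968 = -0.02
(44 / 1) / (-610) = -22 / 305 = -0.07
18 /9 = 2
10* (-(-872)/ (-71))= -8720/ 71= -122.82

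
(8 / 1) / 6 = 4 / 3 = 1.33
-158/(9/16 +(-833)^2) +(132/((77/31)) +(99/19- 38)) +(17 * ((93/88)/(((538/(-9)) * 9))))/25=35568879809045591/1747700196180400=20.35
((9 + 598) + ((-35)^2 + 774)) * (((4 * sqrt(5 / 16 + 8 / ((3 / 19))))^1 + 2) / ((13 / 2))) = 10424 / 13 + 5212 * sqrt(7341) / 39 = 12252.16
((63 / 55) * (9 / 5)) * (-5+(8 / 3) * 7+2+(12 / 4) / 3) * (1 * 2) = 68.73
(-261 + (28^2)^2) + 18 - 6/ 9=1843237/ 3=614412.33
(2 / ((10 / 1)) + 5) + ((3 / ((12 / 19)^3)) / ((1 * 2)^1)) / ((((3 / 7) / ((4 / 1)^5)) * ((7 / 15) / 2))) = 2743834 / 45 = 60974.09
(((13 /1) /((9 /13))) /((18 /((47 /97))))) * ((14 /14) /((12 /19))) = 150917 /188568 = 0.80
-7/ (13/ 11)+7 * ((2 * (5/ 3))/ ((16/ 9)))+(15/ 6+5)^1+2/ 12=4639/ 312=14.87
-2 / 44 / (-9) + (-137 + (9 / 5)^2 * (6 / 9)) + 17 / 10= -329509 / 2475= -133.13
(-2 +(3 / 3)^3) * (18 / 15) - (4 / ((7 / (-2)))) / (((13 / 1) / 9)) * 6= 1614 / 455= 3.55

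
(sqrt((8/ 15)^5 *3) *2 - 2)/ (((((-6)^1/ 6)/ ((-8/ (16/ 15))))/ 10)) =-96.03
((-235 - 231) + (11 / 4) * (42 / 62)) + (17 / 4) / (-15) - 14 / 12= -72166 / 155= -465.59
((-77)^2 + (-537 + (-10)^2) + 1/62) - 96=334553/62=5396.02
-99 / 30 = -33 / 10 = -3.30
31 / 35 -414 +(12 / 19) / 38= -5219489 / 12635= -413.10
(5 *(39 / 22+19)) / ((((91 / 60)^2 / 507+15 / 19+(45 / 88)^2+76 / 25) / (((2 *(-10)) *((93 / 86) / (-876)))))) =799443810000 / 1276795472839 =0.63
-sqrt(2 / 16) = -sqrt(2) / 4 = -0.35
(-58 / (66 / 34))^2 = 972196 / 1089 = 892.74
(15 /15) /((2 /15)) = 15 /2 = 7.50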